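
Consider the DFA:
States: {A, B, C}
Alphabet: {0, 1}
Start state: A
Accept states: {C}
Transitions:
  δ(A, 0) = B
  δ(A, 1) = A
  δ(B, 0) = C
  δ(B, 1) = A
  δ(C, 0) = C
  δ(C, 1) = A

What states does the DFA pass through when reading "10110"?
read '1': A → A
  read '0': A → B
  read '1': B → A
  read '1': A → A
  read '0': A → B
A -> A -> B -> A -> A -> B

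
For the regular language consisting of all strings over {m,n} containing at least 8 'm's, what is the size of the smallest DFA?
By Myhill–Nerode, count the distinguishable equivalence classes: 9 classes — having seen 0, 1, …, 7, or ≥8 copies of 'm'; any two classes i < j (j ≤ 8) are distinguished by the string m^(8−j), which takes class j to 8 copies (accepted) but leaves class i below 8 (rejected).
9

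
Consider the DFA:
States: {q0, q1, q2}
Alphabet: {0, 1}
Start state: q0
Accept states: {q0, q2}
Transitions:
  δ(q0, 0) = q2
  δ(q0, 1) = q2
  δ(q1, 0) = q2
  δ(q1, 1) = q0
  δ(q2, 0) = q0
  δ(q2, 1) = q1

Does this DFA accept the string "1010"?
Processing string "1010":
  q0 --1--> q2
  q2 --0--> q0
  q0 --1--> q2
  q2 --0--> q0
Final state: q0
Accept states: {q0, q2}
Yes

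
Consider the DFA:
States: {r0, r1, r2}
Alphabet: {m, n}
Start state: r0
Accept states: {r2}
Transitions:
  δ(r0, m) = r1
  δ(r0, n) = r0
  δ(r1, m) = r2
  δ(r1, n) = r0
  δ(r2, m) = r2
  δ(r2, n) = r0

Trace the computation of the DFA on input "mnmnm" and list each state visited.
read 'm': r0 → r1
  read 'n': r1 → r0
  read 'm': r0 → r1
  read 'n': r1 → r0
  read 'm': r0 → r1
r0 -> r1 -> r0 -> r1 -> r0 -> r1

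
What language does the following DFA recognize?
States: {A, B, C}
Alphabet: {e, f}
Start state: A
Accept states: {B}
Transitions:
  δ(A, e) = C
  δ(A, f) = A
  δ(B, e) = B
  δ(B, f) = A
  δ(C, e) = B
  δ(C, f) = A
Testing a few strings:
  'fff' → reject
  'f' → reject
  'ef' → reject
  'fefe' → reject
State roles: A=last symbol not e; B=two trailing e's; C=one trailing e
All strings over {e,f} ending with ee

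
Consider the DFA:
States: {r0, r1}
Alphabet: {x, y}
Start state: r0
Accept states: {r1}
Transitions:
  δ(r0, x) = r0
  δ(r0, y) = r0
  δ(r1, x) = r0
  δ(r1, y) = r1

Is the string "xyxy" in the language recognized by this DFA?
Processing string "xyxy":
  r0 --x--> r0
  r0 --y--> r0
  r0 --x--> r0
  r0 --y--> r0
Final state: r0
Accept states: {r1}
No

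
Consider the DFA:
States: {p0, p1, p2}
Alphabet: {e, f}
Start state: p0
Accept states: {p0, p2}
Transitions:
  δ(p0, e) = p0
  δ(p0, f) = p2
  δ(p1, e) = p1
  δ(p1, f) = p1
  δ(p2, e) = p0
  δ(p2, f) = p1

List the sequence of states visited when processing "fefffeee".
read 'f': p0 → p2
  read 'e': p2 → p0
  read 'f': p0 → p2
  read 'f': p2 → p1
  read 'f': p1 → p1
  read 'e': p1 → p1
  read 'e': p1 → p1
  read 'e': p1 → p1
p0 -> p2 -> p0 -> p2 -> p1 -> p1 -> p1 -> p1 -> p1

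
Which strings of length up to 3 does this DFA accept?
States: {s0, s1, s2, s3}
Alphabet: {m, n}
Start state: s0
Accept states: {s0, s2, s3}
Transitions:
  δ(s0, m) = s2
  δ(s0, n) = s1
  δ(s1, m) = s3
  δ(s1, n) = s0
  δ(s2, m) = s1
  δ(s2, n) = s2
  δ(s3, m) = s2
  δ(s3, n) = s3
ε, m, mn, nm, nn, mmm, mmn, mnn, nmm, nmn, nnm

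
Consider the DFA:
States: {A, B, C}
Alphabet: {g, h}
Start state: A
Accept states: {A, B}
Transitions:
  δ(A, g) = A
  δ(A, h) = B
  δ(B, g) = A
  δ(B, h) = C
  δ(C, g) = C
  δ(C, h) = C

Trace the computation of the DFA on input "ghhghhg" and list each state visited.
read 'g': A → A
  read 'h': A → B
  read 'h': B → C
  read 'g': C → C
  read 'h': C → C
  read 'h': C → C
  read 'g': C → C
A -> A -> B -> C -> C -> C -> C -> C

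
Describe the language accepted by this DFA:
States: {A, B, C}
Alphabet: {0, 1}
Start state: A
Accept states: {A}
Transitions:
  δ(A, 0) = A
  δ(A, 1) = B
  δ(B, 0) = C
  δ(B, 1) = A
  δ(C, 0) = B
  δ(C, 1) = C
Testing a few strings:
  '00' → accept
  '1000' → reject
  '1111' → accept
  '1001' → accept
State roles: A=value ≡ 0 (mod 3); B=value ≡ 1 (mod 3); C=value ≡ 2 (mod 3)
All binary strings representing a multiple of 3 (read in base 2; leading zeros allowed and ε counts as 0)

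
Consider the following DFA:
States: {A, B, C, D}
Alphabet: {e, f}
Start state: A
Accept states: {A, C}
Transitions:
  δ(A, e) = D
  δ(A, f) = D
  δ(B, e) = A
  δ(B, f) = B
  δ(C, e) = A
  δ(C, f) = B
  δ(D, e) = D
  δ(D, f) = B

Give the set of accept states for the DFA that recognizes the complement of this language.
Complement accept states = All states \ Original accept states
= {A, B, C, D} \ {A, C}
{B, D}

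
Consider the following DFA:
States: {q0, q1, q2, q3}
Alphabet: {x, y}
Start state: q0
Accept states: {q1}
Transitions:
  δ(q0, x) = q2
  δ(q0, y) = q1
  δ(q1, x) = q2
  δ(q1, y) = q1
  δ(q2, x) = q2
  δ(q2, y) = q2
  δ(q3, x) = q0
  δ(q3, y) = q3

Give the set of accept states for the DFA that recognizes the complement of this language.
Complement accept states = All states \ Original accept states
= {q0, q1, q2, q3} \ {q1}
{q0, q2, q3}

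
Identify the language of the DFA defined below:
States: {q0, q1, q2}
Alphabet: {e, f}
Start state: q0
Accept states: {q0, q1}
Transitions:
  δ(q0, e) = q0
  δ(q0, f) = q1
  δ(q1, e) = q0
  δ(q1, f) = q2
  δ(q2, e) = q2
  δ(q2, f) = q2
Testing a few strings:
  'feff' → reject
  'ee' → accept
  'fff' → reject
  'fffe' → reject
State roles: q0=last symbol not f (ok); q1=last symbol f (ok); q2=saw ff (dead)
All strings over {e,f} with no two consecutive f's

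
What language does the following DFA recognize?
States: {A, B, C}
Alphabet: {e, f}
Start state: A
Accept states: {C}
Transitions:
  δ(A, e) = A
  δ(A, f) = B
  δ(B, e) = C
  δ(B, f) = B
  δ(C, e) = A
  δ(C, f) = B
Testing a few strings:
  'e' → reject
  'eef' → reject
  'efef' → reject
  'ffe' → accept
State roles: A=no suffix match; B=one trailing f; C=suffix is fe
All strings over {e,f} ending with fe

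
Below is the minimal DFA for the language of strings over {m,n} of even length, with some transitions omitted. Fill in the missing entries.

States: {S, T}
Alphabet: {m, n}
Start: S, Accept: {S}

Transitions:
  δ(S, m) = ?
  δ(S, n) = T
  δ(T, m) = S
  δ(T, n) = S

From the language and accept set, identify what each state tracks — S: even length so far; T: odd length so far.
Each missing δ(q, a) is the state matching the new tracked value after reading a.
δ(S, m) = T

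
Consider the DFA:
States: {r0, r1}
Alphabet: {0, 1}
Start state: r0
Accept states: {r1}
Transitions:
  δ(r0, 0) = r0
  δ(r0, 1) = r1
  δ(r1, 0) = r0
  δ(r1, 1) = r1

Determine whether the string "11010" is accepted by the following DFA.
Processing string "11010":
  r0 --1--> r1
  r1 --1--> r1
  r1 --0--> r0
  r0 --1--> r1
  r1 --0--> r0
Final state: r0
Accept states: {r1}
No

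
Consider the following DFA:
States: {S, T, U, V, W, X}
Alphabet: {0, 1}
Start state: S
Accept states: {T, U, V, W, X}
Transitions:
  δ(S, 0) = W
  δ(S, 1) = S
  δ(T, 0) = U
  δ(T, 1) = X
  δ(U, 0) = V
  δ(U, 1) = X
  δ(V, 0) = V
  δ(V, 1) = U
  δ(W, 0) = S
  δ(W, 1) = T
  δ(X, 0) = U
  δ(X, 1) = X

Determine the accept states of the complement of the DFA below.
Complement accept states = All states \ Original accept states
= {S, T, U, V, W, X} \ {T, U, V, W, X}
{S}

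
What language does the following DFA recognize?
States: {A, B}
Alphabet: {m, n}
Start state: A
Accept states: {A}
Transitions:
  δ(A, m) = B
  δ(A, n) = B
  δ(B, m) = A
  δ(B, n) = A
Testing a few strings:
  'n' → reject
  'mm' → accept
  'nmn' → reject
  'nm' → accept
State roles: A=even length so far; B=odd length so far
All strings over {m,n} of even length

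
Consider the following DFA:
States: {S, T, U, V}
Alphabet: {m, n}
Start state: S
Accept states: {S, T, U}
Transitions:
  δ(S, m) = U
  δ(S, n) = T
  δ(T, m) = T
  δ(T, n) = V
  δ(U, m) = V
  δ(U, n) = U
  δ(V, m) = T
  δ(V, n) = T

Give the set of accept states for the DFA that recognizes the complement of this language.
Complement accept states = All states \ Original accept states
= {S, T, U, V} \ {S, T, U}
{V}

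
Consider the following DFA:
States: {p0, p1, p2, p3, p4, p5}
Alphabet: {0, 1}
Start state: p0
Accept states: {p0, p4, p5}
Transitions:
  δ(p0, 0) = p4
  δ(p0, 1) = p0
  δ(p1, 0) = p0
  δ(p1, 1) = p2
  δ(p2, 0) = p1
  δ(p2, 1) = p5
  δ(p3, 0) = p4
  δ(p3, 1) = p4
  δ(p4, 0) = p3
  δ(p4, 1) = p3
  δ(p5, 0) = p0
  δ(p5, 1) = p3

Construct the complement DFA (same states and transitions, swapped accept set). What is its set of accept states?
Complement accept states = All states \ Original accept states
= {p0, p1, p2, p3, p4, p5} \ {p0, p4, p5}
{p1, p2, p3}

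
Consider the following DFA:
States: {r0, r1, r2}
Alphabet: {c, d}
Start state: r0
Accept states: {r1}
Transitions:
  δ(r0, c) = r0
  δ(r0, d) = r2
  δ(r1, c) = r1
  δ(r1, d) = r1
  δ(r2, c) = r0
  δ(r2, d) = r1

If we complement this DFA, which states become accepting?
Complement accept states = All states \ Original accept states
= {r0, r1, r2} \ {r1}
{r0, r2}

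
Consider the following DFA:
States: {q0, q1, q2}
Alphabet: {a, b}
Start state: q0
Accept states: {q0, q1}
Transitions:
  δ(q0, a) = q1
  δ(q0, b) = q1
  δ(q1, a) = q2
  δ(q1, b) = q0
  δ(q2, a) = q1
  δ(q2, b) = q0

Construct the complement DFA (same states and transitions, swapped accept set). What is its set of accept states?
Complement accept states = All states \ Original accept states
= {q0, q1, q2} \ {q0, q1}
{q2}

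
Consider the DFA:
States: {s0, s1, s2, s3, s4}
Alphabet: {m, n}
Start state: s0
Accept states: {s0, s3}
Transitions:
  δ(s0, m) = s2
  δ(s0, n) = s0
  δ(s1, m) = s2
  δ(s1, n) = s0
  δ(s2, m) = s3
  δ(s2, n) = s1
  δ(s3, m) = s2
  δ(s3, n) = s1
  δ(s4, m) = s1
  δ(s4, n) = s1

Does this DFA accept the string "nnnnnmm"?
Processing string "nnnnnmm":
  s0 --n--> s0
  s0 --n--> s0
  s0 --n--> s0
  s0 --n--> s0
  s0 --n--> s0
  s0 --m--> s2
  s2 --m--> s3
Final state: s3
Accept states: {s0, s3}
Yes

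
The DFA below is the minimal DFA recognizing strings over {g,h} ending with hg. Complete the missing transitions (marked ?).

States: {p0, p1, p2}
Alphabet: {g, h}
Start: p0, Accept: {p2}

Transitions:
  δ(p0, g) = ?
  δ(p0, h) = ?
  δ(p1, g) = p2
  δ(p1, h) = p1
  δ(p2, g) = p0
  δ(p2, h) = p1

From the language and accept set, identify what each state tracks — p0: no suffix match; p1: one trailing h; p2: suffix is hg.
Each missing δ(q, a) is the state matching the new tracked value after reading a.
δ(p0, g) = p0; δ(p0, h) = p1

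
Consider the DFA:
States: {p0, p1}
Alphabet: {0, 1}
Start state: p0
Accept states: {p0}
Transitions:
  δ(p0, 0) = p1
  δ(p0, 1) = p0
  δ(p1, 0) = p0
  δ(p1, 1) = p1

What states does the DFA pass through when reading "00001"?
read '0': p0 → p1
  read '0': p1 → p0
  read '0': p0 → p1
  read '0': p1 → p0
  read '1': p0 → p0
p0 -> p1 -> p0 -> p1 -> p0 -> p0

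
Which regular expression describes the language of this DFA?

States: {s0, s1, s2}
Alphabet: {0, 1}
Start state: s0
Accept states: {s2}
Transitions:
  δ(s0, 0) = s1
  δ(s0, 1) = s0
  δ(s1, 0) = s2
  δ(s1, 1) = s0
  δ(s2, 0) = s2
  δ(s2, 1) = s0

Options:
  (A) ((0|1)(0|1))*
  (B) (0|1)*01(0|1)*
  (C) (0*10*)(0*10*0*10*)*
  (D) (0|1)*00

Check each option against the DFA on short strings; one disagreement eliminates an option:
  (A) ((0|1)(0|1))*: on ε the DFA stays in s0 and rejects (s0 ∉ Accept), but the regex matches it → eliminate
  (B) (0|1)*01(0|1)*: on '00' the DFA goes s0 → s1 → s2 and accepts (s2 ∈ Accept), but the regex does not match it → eliminate
  (C) (0*10*)(0*10*0*10*)*: on '1' the DFA goes s0 → s0 and rejects (s0 ∉ Accept), but the regex matches it → eliminate
  (D) (0|1)*00: agrees with the DFA on every string of length ≤ 6
Only (D) is consistent with the DFA.
(D) (0|1)*00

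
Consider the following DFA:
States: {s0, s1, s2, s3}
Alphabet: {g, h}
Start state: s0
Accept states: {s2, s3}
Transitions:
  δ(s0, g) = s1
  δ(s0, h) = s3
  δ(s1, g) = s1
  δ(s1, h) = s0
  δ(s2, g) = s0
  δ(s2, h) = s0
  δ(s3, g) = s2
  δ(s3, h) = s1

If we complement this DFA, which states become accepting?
Complement accept states = All states \ Original accept states
= {s0, s1, s2, s3} \ {s2, s3}
{s0, s1}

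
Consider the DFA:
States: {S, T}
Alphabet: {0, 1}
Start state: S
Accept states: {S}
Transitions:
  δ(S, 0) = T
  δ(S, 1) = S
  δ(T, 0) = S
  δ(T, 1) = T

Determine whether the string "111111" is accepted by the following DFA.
Processing string "111111":
  S --1--> S
  S --1--> S
  S --1--> S
  S --1--> S
  S --1--> S
  S --1--> S
Final state: S
Accept states: {S}
Yes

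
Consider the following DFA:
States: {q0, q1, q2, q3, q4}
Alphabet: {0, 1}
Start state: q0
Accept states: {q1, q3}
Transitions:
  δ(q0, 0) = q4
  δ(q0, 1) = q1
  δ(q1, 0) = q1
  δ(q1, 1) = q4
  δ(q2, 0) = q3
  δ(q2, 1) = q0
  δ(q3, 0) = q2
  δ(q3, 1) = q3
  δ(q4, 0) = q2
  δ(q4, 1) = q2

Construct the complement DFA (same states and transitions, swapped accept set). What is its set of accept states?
Complement accept states = All states \ Original accept states
= {q0, q1, q2, q3, q4} \ {q1, q3}
{q0, q2, q4}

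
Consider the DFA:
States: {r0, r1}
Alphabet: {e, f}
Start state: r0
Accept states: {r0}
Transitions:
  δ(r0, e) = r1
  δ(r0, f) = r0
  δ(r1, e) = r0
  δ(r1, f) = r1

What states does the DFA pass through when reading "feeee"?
read 'f': r0 → r0
  read 'e': r0 → r1
  read 'e': r1 → r0
  read 'e': r0 → r1
  read 'e': r1 → r0
r0 -> r0 -> r1 -> r0 -> r1 -> r0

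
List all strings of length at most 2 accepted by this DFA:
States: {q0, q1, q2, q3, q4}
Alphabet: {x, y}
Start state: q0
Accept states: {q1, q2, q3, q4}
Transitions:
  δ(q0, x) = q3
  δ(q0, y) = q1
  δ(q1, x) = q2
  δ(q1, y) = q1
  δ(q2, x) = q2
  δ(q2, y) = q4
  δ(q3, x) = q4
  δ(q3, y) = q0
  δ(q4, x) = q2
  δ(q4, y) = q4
x, y, xx, yx, yy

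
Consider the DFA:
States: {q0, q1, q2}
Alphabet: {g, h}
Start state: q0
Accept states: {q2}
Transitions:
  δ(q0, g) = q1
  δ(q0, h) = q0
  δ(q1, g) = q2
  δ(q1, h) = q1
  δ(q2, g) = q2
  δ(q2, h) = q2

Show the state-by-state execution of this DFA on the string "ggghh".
read 'g': q0 → q1
  read 'g': q1 → q2
  read 'g': q2 → q2
  read 'h': q2 → q2
  read 'h': q2 → q2
q0 -> q1 -> q2 -> q2 -> q2 -> q2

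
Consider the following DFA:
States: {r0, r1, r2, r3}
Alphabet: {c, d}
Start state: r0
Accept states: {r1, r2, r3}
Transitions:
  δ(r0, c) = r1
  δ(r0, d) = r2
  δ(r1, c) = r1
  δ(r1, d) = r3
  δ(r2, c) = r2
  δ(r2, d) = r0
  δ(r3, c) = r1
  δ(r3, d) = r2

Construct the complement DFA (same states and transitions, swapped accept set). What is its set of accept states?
Complement accept states = All states \ Original accept states
= {r0, r1, r2, r3} \ {r1, r2, r3}
{r0}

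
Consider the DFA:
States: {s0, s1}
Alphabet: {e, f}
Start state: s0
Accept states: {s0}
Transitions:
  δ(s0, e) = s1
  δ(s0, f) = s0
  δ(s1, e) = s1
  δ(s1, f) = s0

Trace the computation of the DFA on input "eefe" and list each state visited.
read 'e': s0 → s1
  read 'e': s1 → s1
  read 'f': s1 → s0
  read 'e': s0 → s1
s0 -> s1 -> s1 -> s0 -> s1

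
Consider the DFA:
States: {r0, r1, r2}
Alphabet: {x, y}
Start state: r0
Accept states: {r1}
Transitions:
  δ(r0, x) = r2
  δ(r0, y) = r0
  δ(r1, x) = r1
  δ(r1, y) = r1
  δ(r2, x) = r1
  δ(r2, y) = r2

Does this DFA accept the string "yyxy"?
Processing string "yyxy":
  r0 --y--> r0
  r0 --y--> r0
  r0 --x--> r2
  r2 --y--> r2
Final state: r2
Accept states: {r1}
No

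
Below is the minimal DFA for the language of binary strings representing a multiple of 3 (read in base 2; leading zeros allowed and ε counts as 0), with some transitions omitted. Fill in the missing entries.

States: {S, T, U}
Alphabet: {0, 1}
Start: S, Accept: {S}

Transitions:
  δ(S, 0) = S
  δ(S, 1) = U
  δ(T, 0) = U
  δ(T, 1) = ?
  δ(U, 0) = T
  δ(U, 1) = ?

From the language and accept set, identify what each state tracks — S: value ≡ 0 (mod 3); T: value ≡ 2 (mod 3); U: value ≡ 1 (mod 3).
Each missing δ(q, a) is the state matching the new tracked value after reading a.
δ(T, 1) = T; δ(U, 1) = S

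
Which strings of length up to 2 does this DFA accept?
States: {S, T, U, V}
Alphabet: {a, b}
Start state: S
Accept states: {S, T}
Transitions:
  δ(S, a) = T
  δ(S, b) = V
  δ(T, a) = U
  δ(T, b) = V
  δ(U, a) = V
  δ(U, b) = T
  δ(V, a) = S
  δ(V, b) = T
ε, a, ba, bb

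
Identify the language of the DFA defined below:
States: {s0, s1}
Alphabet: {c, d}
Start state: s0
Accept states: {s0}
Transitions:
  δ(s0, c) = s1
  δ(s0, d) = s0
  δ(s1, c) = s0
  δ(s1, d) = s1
Testing a few strings:
  'cdd' → reject
  'cc' → accept
  'd' → accept
  'ccd' → accept
State roles: s0=even number of c's so far; s1=odd number of c's so far
All strings over {c,d} with an even number of c's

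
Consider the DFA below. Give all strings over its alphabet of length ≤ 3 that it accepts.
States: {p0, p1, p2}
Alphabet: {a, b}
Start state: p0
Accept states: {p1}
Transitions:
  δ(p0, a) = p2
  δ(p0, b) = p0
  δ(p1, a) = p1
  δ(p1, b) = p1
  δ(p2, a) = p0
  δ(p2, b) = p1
ab, aba, abb, bab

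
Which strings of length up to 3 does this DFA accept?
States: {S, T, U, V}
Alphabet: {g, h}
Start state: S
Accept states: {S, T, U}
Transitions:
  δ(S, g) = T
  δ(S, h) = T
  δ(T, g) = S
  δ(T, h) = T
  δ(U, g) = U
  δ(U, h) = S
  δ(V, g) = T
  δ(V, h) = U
ε, g, h, gg, gh, hg, hh, ggg, ggh, ghg, ghh, hgg, hgh, hhg, hhh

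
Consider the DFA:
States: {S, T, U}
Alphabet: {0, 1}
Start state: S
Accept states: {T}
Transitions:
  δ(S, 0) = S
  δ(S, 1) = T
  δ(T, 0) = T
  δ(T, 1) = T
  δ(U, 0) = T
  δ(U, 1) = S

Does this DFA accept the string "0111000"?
Processing string "0111000":
  S --0--> S
  S --1--> T
  T --1--> T
  T --1--> T
  T --0--> T
  T --0--> T
  T --0--> T
Final state: T
Accept states: {T}
Yes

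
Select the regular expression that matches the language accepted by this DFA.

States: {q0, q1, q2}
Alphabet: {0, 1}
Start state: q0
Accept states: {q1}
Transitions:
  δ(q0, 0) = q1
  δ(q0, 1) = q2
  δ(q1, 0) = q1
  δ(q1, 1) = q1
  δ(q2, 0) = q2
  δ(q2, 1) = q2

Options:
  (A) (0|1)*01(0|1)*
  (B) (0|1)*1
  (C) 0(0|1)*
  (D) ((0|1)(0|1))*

Check each option against the DFA on short strings; one disagreement eliminates an option:
  (A) (0|1)*01(0|1)*: on '0' the DFA goes q0 → q1 and accepts (q1 ∈ Accept), but the regex does not match it → eliminate
  (B) (0|1)*1: on '0' the DFA goes q0 → q1 and accepts (q1 ∈ Accept), but the regex does not match it → eliminate
  (C) 0(0|1)*: agrees with the DFA on every string of length ≤ 6
  (D) ((0|1)(0|1))*: on ε the DFA stays in q0 and rejects (q0 ∉ Accept), but the regex matches it → eliminate
Only (C) is consistent with the DFA.
(C) 0(0|1)*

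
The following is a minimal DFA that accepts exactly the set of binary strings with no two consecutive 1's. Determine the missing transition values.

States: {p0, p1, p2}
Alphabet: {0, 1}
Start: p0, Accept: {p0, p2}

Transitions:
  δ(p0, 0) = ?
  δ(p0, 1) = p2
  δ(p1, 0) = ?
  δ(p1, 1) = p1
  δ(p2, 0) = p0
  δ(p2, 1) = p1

From the language and accept set, identify what each state tracks — p0: last symbol not 1 (ok); p1: saw 11 (dead); p2: last symbol 1 (ok).
Each missing δ(q, a) is the state matching the new tracked value after reading a.
δ(p0, 0) = p0; δ(p1, 0) = p1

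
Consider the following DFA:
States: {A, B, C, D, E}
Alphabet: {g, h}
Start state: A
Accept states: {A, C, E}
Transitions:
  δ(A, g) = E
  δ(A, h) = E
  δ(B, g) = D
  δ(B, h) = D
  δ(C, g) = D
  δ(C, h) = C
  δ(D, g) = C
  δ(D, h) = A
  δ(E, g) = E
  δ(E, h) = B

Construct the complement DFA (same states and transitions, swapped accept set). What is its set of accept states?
Complement accept states = All states \ Original accept states
= {A, B, C, D, E} \ {A, C, E}
{B, D}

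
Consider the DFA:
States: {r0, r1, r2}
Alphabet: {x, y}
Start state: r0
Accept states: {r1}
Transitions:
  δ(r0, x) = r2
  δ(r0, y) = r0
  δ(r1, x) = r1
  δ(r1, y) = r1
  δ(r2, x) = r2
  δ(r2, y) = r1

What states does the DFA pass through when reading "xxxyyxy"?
read 'x': r0 → r2
  read 'x': r2 → r2
  read 'x': r2 → r2
  read 'y': r2 → r1
  read 'y': r1 → r1
  read 'x': r1 → r1
  read 'y': r1 → r1
r0 -> r2 -> r2 -> r2 -> r1 -> r1 -> r1 -> r1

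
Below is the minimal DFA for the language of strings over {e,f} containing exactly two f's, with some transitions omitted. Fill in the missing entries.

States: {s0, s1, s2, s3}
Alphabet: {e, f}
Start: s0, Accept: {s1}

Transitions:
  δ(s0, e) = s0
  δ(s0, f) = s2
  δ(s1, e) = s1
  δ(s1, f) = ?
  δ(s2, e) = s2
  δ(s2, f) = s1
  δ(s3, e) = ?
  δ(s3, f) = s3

From the language and accept set, identify what each state tracks — s0: zero f's; s1: two f's; s2: one f; s3: ≥ three f's (dead).
Each missing δ(q, a) is the state matching the new tracked value after reading a.
δ(s1, f) = s3; δ(s3, e) = s3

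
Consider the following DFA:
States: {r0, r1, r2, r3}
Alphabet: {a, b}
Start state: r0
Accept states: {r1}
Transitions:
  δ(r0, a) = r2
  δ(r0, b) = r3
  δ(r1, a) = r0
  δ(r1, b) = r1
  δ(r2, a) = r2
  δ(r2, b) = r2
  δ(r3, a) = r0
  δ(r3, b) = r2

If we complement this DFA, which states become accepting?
Complement accept states = All states \ Original accept states
= {r0, r1, r2, r3} \ {r1}
{r0, r2, r3}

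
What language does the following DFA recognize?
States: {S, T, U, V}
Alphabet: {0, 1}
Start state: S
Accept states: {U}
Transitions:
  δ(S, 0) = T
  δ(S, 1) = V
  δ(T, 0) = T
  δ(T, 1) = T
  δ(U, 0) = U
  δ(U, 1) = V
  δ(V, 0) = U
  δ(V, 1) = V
Testing a few strings:
  '10' → accept
  '000' → reject
  '0010' → reject
  '0000' → reject
State roles: S=no input read; T=started with 0 (dead); U=started with 1, last symbol 0; V=started with 1, last symbol 1
All binary strings that start with 1 and end with 0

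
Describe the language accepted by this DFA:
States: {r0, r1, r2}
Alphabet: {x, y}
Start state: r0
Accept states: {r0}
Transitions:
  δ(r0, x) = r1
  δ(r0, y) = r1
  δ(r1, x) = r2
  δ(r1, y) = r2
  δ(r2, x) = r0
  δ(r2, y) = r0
Testing a few strings:
  'xyxx' → reject
  'yyx' → accept
  'xy' → reject
  'xx' → reject
State roles: r0=length ≡ 0 (mod 3); r1=length ≡ 1 (mod 3); r2=length ≡ 2 (mod 3)
All strings over {x,y} whose length is a multiple of 3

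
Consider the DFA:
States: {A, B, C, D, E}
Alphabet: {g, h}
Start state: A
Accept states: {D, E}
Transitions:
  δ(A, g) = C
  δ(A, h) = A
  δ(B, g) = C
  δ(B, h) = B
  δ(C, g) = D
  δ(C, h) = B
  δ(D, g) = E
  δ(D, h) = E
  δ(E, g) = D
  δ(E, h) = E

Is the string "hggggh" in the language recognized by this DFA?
Processing string "hggggh":
  A --h--> A
  A --g--> C
  C --g--> D
  D --g--> E
  E --g--> D
  D --h--> E
Final state: E
Accept states: {D, E}
Yes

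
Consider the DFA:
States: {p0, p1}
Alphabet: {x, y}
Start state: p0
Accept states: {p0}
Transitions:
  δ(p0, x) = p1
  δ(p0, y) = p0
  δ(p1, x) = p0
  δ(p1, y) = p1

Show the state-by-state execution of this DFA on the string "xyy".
read 'x': p0 → p1
  read 'y': p1 → p1
  read 'y': p1 → p1
p0 -> p1 -> p1 -> p1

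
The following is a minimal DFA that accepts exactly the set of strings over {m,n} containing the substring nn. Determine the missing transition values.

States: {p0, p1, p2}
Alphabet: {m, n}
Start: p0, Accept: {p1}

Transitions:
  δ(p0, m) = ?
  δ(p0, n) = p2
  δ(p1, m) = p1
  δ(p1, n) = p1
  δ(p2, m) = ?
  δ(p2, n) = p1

From the language and accept set, identify what each state tracks — p0: no progress toward nn; p1: substring nn seen; p2: one trailing n.
Each missing δ(q, a) is the state matching the new tracked value after reading a.
δ(p0, m) = p0; δ(p2, m) = p0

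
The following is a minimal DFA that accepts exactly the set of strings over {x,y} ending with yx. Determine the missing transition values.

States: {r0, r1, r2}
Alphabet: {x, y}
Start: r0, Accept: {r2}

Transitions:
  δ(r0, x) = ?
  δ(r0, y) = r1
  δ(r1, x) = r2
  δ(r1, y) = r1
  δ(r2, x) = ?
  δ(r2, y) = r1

From the language and accept set, identify what each state tracks — r0: no suffix match; r1: one trailing y; r2: suffix is yx.
Each missing δ(q, a) is the state matching the new tracked value after reading a.
δ(r0, x) = r0; δ(r2, x) = r0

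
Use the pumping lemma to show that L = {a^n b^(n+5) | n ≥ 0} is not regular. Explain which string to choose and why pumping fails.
Assume L is regular with pumping length p. Idea: pumping the a-block breaks the fixed offset of 5.
Choose s = a^p b^(p+5) ∈ L. By the pumping lemma, s = xyz with |xy| ≤ p, |y| > 0, so y = a^k with k ≥ 1. Then xy²z = a^(p+k) b^(p+5). For this to be in L we would need p+5 = (p+k)+5, i.e. k = 0, contradicting k ≥ 1. So xy²z ∉ L.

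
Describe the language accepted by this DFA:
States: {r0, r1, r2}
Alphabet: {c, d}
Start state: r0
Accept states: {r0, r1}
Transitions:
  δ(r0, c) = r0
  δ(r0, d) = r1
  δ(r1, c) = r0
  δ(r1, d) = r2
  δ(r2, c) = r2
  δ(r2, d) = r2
Testing a few strings:
  'c' → accept
  'cd' → accept
  'cc' → accept
  'ddcd' → reject
State roles: r0=last symbol not d (ok); r1=last symbol d (ok); r2=saw dd (dead)
All strings over {c,d} with no two consecutive d's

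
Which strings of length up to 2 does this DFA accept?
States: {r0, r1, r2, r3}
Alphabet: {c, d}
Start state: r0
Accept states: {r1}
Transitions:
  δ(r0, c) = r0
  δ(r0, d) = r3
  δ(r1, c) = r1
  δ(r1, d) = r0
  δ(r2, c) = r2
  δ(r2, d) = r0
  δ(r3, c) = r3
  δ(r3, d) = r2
None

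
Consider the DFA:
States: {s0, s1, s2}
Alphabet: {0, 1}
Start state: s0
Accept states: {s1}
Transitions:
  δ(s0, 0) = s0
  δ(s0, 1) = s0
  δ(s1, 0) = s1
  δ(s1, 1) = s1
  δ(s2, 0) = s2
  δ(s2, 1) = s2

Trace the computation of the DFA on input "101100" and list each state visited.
read '1': s0 → s0
  read '0': s0 → s0
  read '1': s0 → s0
  read '1': s0 → s0
  read '0': s0 → s0
  read '0': s0 → s0
s0 -> s0 -> s0 -> s0 -> s0 -> s0 -> s0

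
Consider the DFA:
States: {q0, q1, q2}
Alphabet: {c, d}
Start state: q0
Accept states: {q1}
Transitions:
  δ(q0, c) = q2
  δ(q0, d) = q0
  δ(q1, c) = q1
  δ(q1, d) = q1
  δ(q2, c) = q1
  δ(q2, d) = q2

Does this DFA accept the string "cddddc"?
Processing string "cddddc":
  q0 --c--> q2
  q2 --d--> q2
  q2 --d--> q2
  q2 --d--> q2
  q2 --d--> q2
  q2 --c--> q1
Final state: q1
Accept states: {q1}
Yes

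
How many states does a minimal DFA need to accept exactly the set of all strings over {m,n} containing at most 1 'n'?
By Myhill–Nerode, count the distinguishable equivalence classes: 3 classes — having seen 0, 1, or >1 copies of 'n'; counts 0 through 1 are accepting and >1 is dead.
3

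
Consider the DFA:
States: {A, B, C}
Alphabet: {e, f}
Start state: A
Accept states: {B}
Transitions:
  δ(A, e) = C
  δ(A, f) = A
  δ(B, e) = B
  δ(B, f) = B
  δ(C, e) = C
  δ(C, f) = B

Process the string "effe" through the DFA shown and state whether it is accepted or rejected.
Processing string "effe":
  A --e--> C
  C --f--> B
  B --f--> B
  B --e--> B
Final state: B
Accept states: {B}
Yes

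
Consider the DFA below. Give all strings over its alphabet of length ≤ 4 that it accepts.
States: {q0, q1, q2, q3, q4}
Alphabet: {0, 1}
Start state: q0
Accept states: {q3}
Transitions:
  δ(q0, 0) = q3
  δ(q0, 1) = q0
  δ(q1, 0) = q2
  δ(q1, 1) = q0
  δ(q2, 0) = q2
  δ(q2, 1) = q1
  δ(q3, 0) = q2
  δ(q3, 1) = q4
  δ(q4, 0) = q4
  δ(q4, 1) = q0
0, 10, 110, 0110, 1110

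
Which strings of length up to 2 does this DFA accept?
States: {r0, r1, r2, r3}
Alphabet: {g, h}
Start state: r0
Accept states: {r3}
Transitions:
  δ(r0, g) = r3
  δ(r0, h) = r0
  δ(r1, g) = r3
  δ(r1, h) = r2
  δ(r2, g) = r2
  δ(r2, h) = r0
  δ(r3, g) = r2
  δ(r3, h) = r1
g, hg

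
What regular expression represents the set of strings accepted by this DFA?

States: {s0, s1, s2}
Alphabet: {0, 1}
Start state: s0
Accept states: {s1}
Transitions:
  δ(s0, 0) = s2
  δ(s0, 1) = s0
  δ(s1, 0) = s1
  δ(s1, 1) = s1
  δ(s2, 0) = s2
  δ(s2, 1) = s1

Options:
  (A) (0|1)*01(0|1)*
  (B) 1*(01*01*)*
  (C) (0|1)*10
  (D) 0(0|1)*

Check each option against the DFA on short strings; one disagreement eliminates an option:
  (A) (0|1)*01(0|1)*: agrees with the DFA on every string of length ≤ 6
  (B) 1*(01*01*)*: on ε the DFA stays in s0 and rejects (s0 ∉ Accept), but the regex matches it → eliminate
  (C) (0|1)*10: on '01' the DFA goes s0 → s2 → s1 and accepts (s1 ∈ Accept), but the regex does not match it → eliminate
  (D) 0(0|1)*: on '0' the DFA goes s0 → s2 and rejects (s2 ∉ Accept), but the regex matches it → eliminate
Only (A) is consistent with the DFA.
(A) (0|1)*01(0|1)*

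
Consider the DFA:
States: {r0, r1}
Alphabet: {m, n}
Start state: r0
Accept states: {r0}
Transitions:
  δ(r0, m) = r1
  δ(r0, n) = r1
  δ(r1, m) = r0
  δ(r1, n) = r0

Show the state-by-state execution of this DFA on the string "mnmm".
read 'm': r0 → r1
  read 'n': r1 → r0
  read 'm': r0 → r1
  read 'm': r1 → r0
r0 -> r1 -> r0 -> r1 -> r0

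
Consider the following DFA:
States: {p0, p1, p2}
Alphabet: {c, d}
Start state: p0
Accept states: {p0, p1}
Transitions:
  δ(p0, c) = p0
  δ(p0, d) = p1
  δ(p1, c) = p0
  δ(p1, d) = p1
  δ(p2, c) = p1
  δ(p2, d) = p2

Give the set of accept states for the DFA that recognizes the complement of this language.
Complement accept states = All states \ Original accept states
= {p0, p1, p2} \ {p0, p1}
{p2}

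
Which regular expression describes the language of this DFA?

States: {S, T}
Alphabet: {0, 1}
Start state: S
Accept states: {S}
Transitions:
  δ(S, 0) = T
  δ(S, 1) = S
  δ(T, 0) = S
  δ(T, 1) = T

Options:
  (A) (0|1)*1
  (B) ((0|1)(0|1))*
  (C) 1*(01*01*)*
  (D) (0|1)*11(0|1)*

Check each option against the DFA on short strings; one disagreement eliminates an option:
  (A) (0|1)*1: on ε the DFA stays in S and accepts (S ∈ Accept), but the regex does not match it → eliminate
  (B) ((0|1)(0|1))*: on '1' the DFA goes S → S and accepts (S ∈ Accept), but the regex does not match it → eliminate
  (C) 1*(01*01*)*: agrees with the DFA on every string of length ≤ 6
  (D) (0|1)*11(0|1)*: on ε the DFA stays in S and accepts (S ∈ Accept), but the regex does not match it → eliminate
Only (C) is consistent with the DFA.
(C) 1*(01*01*)*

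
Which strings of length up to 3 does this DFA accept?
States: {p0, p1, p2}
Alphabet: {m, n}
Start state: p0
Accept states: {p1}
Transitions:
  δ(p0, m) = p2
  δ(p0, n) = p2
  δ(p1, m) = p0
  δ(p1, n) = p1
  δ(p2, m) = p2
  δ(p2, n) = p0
None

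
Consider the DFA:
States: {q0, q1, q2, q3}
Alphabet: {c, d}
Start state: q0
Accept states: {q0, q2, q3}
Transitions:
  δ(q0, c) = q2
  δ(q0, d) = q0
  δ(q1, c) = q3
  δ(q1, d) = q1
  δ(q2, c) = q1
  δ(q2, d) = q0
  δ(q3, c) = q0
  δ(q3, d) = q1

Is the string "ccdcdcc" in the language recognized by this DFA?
Processing string "ccdcdcc":
  q0 --c--> q2
  q2 --c--> q1
  q1 --d--> q1
  q1 --c--> q3
  q3 --d--> q1
  q1 --c--> q3
  q3 --c--> q0
Final state: q0
Accept states: {q0, q2, q3}
Yes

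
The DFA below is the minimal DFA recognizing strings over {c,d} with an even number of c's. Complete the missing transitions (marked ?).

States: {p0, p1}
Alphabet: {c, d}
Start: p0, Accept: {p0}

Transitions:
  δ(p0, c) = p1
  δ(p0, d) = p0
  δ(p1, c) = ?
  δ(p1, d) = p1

From the language and accept set, identify what each state tracks — p0: even number of c's so far; p1: odd number of c's so far.
Each missing δ(q, a) is the state matching the new tracked value after reading a.
δ(p1, c) = p0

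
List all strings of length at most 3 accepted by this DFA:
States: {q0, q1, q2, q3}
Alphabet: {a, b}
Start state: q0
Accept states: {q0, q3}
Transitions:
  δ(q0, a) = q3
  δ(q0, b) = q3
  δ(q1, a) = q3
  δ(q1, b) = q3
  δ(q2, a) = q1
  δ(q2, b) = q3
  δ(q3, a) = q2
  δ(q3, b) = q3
ε, a, b, ab, bb, aab, abb, bab, bbb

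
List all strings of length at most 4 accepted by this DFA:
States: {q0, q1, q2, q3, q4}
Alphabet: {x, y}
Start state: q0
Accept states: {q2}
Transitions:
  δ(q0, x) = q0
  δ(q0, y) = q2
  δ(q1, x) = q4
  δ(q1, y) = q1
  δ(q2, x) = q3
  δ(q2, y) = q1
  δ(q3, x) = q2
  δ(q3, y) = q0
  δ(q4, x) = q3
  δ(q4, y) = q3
y, xy, xxy, yxx, xxxy, xyxx, yxyy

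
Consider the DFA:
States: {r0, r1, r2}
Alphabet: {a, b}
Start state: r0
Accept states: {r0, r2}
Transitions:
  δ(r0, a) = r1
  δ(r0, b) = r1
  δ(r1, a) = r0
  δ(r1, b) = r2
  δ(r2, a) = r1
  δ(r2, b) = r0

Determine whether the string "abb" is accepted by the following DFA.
Processing string "abb":
  r0 --a--> r1
  r1 --b--> r2
  r2 --b--> r0
Final state: r0
Accept states: {r0, r2}
Yes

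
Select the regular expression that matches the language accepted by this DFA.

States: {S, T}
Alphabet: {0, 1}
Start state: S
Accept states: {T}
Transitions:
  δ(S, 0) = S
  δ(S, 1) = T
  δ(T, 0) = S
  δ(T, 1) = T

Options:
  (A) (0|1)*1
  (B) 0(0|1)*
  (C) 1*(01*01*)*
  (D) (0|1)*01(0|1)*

Check each option against the DFA on short strings; one disagreement eliminates an option:
  (A) (0|1)*1: agrees with the DFA on every string of length ≤ 6
  (B) 0(0|1)*: on '0' the DFA goes S → S and rejects (S ∉ Accept), but the regex matches it → eliminate
  (C) 1*(01*01*)*: on ε the DFA stays in S and rejects (S ∉ Accept), but the regex matches it → eliminate
  (D) (0|1)*01(0|1)*: on '1' the DFA goes S → T and accepts (T ∈ Accept), but the regex does not match it → eliminate
Only (A) is consistent with the DFA.
(A) (0|1)*1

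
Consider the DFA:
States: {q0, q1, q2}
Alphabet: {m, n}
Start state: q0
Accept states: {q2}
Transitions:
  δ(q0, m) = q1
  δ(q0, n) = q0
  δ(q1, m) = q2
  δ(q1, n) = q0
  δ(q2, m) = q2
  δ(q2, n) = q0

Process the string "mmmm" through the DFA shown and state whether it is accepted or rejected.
Processing string "mmmm":
  q0 --m--> q1
  q1 --m--> q2
  q2 --m--> q2
  q2 --m--> q2
Final state: q2
Accept states: {q2}
Yes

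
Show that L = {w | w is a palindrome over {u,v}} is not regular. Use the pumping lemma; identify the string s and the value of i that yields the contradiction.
Assume L is regular with pumping length p. Idea: pumping the leading u-block breaks the symmetry.
Choose s = u^p v u^p (a palindrome of length 2p+1 ≥ p). By the pumping lemma, s = xyz with |xy| ≤ p, |y| > 0, so y = u^k with k > 0 (xy lies entirely in the first u^p). Then xy²z = u^(p+k) v u^p, which is not a palindrome since p+k ≠ p.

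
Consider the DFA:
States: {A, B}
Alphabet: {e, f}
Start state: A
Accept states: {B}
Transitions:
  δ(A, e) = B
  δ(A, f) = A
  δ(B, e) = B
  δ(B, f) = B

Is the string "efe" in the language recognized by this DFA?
Processing string "efe":
  A --e--> B
  B --f--> B
  B --e--> B
Final state: B
Accept states: {B}
Yes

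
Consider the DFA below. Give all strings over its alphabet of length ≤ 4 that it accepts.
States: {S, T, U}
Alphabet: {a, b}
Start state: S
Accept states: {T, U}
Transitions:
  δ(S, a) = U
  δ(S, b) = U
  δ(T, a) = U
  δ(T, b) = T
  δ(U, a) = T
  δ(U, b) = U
a, b, aa, ab, ba, bb, aaa, aab, aba, abb, baa, bab, bba, bbb, aaaa, aaab, aaba, aabb, abaa, abab, abba, abbb, baaa, baab, baba, babb, bbaa, bbab, bbba, bbbb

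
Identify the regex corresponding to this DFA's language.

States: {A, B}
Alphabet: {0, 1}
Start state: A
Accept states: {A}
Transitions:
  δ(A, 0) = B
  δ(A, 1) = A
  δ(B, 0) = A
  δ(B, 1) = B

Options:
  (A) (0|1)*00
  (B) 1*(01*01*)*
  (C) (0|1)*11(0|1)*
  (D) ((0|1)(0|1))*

Check each option against the DFA on short strings; one disagreement eliminates an option:
  (A) (0|1)*00: on ε the DFA stays in A and accepts (A ∈ Accept), but the regex does not match it → eliminate
  (B) 1*(01*01*)*: agrees with the DFA on every string of length ≤ 6
  (C) (0|1)*11(0|1)*: on ε the DFA stays in A and accepts (A ∈ Accept), but the regex does not match it → eliminate
  (D) ((0|1)(0|1))*: on '1' the DFA goes A → A and accepts (A ∈ Accept), but the regex does not match it → eliminate
Only (B) is consistent with the DFA.
(B) 1*(01*01*)*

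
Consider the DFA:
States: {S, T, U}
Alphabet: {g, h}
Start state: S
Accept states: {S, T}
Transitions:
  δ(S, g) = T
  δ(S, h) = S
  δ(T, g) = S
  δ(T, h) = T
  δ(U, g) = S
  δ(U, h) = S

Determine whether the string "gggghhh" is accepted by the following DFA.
Processing string "gggghhh":
  S --g--> T
  T --g--> S
  S --g--> T
  T --g--> S
  S --h--> S
  S --h--> S
  S --h--> S
Final state: S
Accept states: {S, T}
Yes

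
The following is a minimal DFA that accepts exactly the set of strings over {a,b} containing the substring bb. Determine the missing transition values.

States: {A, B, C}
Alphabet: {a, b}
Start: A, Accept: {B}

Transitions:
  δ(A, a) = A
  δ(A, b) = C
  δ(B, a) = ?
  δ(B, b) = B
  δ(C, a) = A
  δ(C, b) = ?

From the language and accept set, identify what each state tracks — A: no progress toward bb; B: substring bb seen; C: one trailing b.
Each missing δ(q, a) is the state matching the new tracked value after reading a.
δ(B, a) = B; δ(C, b) = B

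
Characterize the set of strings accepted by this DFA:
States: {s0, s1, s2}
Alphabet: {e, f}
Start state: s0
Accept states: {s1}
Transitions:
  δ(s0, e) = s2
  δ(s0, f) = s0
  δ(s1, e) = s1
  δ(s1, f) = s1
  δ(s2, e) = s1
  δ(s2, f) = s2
Testing a few strings:
  'ffe' → reject
  'eee' → accept
  'f' → reject
  'ffef' → reject
State roles: s0=zero e's seen; s1=≥ two e's seen; s2=one e seen
All strings over {e,f} containing at least two e's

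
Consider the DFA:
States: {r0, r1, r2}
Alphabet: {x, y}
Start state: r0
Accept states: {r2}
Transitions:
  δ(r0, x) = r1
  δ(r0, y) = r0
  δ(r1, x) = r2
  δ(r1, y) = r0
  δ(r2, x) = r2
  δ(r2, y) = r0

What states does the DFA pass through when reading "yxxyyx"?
read 'y': r0 → r0
  read 'x': r0 → r1
  read 'x': r1 → r2
  read 'y': r2 → r0
  read 'y': r0 → r0
  read 'x': r0 → r1
r0 -> r0 -> r1 -> r2 -> r0 -> r0 -> r1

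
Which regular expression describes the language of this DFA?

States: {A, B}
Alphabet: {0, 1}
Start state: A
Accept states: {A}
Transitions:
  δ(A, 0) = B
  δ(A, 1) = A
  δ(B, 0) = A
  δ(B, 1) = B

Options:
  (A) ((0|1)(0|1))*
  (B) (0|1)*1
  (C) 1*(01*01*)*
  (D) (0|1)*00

Check each option against the DFA on short strings; one disagreement eliminates an option:
  (A) ((0|1)(0|1))*: on '1' the DFA goes A → A and accepts (A ∈ Accept), but the regex does not match it → eliminate
  (B) (0|1)*1: on ε the DFA stays in A and accepts (A ∈ Accept), but the regex does not match it → eliminate
  (C) 1*(01*01*)*: agrees with the DFA on every string of length ≤ 6
  (D) (0|1)*00: on ε the DFA stays in A and accepts (A ∈ Accept), but the regex does not match it → eliminate
Only (C) is consistent with the DFA.
(C) 1*(01*01*)*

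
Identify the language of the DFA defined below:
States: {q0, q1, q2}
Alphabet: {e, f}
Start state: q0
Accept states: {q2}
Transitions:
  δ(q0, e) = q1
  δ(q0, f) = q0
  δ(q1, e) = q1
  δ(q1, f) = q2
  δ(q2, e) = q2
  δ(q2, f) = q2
Testing a few strings:
  'e' → reject
  'eef' → accept
  'eeee' → reject
  'effe' → accept
State roles: q0=no e seen yet; q1=seen a e, waiting for f; q2=substring ef seen
All strings over {e,f} containing the substring ef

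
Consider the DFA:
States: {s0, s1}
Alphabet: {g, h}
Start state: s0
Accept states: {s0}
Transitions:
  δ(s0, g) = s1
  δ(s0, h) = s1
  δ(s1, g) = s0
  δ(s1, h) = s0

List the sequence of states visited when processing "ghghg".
read 'g': s0 → s1
  read 'h': s1 → s0
  read 'g': s0 → s1
  read 'h': s1 → s0
  read 'g': s0 → s1
s0 -> s1 -> s0 -> s1 -> s0 -> s1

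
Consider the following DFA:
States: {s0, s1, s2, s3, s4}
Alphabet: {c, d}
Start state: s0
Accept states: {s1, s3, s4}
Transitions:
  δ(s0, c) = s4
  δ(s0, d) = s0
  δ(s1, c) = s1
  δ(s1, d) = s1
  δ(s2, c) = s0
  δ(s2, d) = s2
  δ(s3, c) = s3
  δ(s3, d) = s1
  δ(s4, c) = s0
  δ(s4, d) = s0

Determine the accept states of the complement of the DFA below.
Complement accept states = All states \ Original accept states
= {s0, s1, s2, s3, s4} \ {s1, s3, s4}
{s0, s2}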